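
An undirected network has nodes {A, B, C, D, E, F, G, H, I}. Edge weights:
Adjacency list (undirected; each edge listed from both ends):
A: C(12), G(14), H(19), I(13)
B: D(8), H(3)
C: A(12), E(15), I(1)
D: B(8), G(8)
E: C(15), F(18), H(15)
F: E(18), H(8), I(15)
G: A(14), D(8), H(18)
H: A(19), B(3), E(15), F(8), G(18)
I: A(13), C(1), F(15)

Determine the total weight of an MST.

69

Prim, starting at D.
Step 1: cheapest edge leaving the tree is B-D (8); add B.
Step 2: cheapest edge leaving the tree is B-H (3); add H.
Step 3: cheapest edge leaving the tree is F-H (8); add F.
Step 4: cheapest edge leaving the tree is D-G (8); add G.
Step 5: cheapest edge leaving the tree is A-G (14); add A.
Step 6: cheapest edge leaving the tree is A-C (12); add C.
Step 7: cheapest edge leaving the tree is C-I (1); add I.
Step 8: cheapest edge leaving the tree is C-E (15); add E.
MST edges: B-D, B-H, F-H, D-G, A-G, A-C, C-I, C-E; total weight 8+3+8+8+14+12+1+15 = 69.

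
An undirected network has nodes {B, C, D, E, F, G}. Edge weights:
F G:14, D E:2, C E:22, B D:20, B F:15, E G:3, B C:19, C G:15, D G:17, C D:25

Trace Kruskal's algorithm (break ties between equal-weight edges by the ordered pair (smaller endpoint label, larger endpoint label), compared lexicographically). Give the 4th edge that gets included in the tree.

B-F

Sort edges by weight, then run Kruskal:
D E (2): add — endpoints in different components.
E G (3): add — endpoints in different components.
F G (14): add — endpoints in different components.
B F (15): add — endpoints in different components.
C G (15): add — endpoints in different components.
The 4th edge added is B F.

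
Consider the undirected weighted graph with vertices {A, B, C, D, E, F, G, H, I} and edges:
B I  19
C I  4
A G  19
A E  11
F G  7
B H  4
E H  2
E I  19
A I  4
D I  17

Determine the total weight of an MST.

68

Kruskal's algorithm — process edges by increasing weight (ties by edge label):
E H (2): add — endpoints in different components.
A I (4): add — endpoints in different components.
B H (4): add — endpoints in different components.
C I (4): add — endpoints in different components.
F G (7): add — endpoints in different components.
A E (11): add — endpoints in different components.
D I (17): add — endpoints in different components.
A G (19): add — endpoints in different components.
MST edges: E H, A I, B H, C I, F G, A E, D I, A G; total weight 2+4+4+4+7+11+17+19 = 68.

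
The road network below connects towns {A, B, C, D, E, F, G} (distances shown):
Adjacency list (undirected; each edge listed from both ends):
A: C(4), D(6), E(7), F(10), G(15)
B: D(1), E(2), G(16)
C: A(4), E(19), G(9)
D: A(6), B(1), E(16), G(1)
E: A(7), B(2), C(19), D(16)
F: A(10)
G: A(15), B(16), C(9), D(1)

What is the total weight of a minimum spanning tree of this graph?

Prim, starting at G.
Step 1: frontier [D G 1, C G 9, A G 15, B G 16] → take D G (1); add D.
Step 2: frontier [B D 1, A D 6, D E 16, C G 9, A G 15, B G 16] → take B D (1); add B.
Step 3: frontier [B E 2, A D 6, D E 16, C G 9, A G 15] → take B E (2); add E.
Step 4: frontier [A D 6, A E 7, C E 19, C G 9, A G 15] → take A D (6); add A.
Step 5: frontier [A C 4, A F 10, C E 19, C G 9] → take A C (4); add C.
Step 6: frontier [A F 10] → take A F (10); add F.
MST edges: D G, B D, B E, A D, A C, A F; total weight 1+1+2+6+4+10 = 24.

24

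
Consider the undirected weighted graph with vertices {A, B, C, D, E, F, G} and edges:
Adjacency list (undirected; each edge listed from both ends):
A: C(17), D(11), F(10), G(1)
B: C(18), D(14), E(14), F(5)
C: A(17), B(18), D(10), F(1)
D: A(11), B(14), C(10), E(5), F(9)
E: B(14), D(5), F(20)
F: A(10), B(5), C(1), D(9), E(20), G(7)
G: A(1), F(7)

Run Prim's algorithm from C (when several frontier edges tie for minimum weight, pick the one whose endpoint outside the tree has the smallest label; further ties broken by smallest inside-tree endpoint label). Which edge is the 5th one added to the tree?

Prim's algorithm from C:
Step 1: frontier [C F 1, C D 10, A C 17, B C 18] → take C F (1); add F.
Step 2: frontier [C D 10, A C 17, B C 18, B F 5, F G 7, D F 9, A F 10, E F 20] → take B F (5); add B.
Step 3: frontier [B D 14, B E 14, C D 10, A C 17, F G 7, D F 9, A F 10, E F 20] → take F G (7); add G.
Step 4: frontier [B D 14, B E 14, C D 10, A C 17, D F 9, A F 10, E F 20, A G 1] → take A G (1); add A.
Step 5: frontier [A D 11, B D 14, B E 14, C D 10, D F 9, E F 20] → take D F (9); add D.
Step 6: frontier [B E 14, D E 5, E F 20] → take D E (5); add E.
The 5th edge added is D F.

D-F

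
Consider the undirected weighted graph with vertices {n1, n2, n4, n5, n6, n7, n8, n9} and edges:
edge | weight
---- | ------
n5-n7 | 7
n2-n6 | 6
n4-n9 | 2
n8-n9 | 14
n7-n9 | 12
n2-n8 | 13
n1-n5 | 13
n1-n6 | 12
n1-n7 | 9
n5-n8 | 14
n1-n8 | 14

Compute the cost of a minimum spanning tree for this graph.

Prim, starting at n5.
Step 1: cheapest edge leaving the tree is n5-n7 (7); add n7.
Step 2: cheapest edge leaving the tree is n1-n7 (9); add n1.
Step 3: cheapest edge leaving the tree is n1-n6 (12); add n6.
Step 4: cheapest edge leaving the tree is n2-n6 (6); add n2.
Step 5: cheapest edge leaving the tree is n7-n9 (12); add n9.
Step 6: cheapest edge leaving the tree is n4-n9 (2); add n4.
Step 7: cheapest edge leaving the tree is n2-n8 (13); add n8.
MST edges: n5-n7, n1-n7, n1-n6, n2-n6, n7-n9, n4-n9, n2-n8; total weight 7+9+12+6+12+2+13 = 61.

61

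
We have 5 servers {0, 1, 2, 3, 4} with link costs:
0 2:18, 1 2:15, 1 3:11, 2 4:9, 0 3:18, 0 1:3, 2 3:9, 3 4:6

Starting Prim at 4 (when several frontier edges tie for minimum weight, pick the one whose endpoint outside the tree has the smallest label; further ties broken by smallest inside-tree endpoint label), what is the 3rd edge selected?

Grow the tree from 4 using Prim:
Step 1: frontier [3 4 6, 2 4 9] → take 3 4 (6); add 3.
Step 2: frontier [2 3 9, 1 3 11, 0 3 18, 2 4 9] → take 2 3 (9); add 2.
Step 3: frontier [1 2 15, 0 2 18, 1 3 11, 0 3 18] → take 1 3 (11); add 1.
Step 4: frontier [0 1 3, 0 2 18, 0 3 18] → take 0 1 (3); add 0.
The 3rd edge added is 1 3.

1-3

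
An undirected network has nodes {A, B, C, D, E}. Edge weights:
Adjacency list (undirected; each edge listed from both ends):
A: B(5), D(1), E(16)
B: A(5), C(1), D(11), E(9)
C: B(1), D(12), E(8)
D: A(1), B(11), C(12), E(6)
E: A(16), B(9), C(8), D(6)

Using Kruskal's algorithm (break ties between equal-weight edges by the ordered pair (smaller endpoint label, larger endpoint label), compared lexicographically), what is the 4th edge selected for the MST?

Kruskal's algorithm — process edges by increasing weight (ties by edge label):
A–D (1): add. Components now {A,D} {B} {C} {E}
B–C (1): add. Components now {A,D} {B,C} {E}
A–B (5): add. Components now {A,B,C,D} {E}
D–E (6): add. Components now {A,B,C,D,E}
The 4th edge added is D–E.

D-E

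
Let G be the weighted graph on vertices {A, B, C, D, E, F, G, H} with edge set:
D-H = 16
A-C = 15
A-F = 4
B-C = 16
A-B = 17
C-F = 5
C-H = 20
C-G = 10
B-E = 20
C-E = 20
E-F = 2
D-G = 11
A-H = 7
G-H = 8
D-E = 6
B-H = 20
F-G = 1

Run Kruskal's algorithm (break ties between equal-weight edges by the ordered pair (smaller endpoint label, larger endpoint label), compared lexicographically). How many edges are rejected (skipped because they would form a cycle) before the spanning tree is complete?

Sort edges by weight, then run Kruskal:
F-G (1): add — endpoints in different components.
E-F (2): add — endpoints in different components.
A-F (4): add — endpoints in different components.
C-F (5): add — endpoints in different components.
D-E (6): add — endpoints in different components.
A-H (7): add — endpoints in different components.
G-H (8): skip — G and H already connected.
C-G (10): skip — C and G already connected.
D-G (11): skip — D and G already connected.
A-C (15): skip — A and C already connected.
B-C (16): add — endpoints in different components.
Edges rejected before the tree was complete: 4.

4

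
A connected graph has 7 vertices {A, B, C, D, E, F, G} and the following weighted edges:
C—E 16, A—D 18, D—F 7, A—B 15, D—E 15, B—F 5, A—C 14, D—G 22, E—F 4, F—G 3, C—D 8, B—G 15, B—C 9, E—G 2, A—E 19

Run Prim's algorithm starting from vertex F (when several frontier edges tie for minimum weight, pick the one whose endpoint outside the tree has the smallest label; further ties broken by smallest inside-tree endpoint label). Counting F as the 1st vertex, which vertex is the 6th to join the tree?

Prim's algorithm from F:
Step 1: cheapest edge leaving the tree is F—G (3); add G.
Step 2: cheapest edge leaving the tree is E—G (2); add E.
Step 3: cheapest edge leaving the tree is B—F (5); add B.
Step 4: cheapest edge leaving the tree is D—F (7); add D.
Step 5: cheapest edge leaving the tree is C—D (8); add C.
Step 6: cheapest edge leaving the tree is A—C (14); add A.
Vertex order: F, G, E, B, D, C, A. The 6th vertex is C.

C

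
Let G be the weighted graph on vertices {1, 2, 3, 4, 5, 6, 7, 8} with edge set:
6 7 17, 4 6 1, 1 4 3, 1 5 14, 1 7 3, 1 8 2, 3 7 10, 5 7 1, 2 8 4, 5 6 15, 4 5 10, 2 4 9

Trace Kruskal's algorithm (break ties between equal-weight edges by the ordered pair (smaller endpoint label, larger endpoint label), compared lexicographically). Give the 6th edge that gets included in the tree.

Kruskal's algorithm — process edges by increasing weight (ties by edge label):
4 6 (1): add — endpoints in different components.
5 7 (1): add — endpoints in different components.
1 8 (2): add — endpoints in different components.
1 4 (3): add — endpoints in different components.
1 7 (3): add — endpoints in different components.
2 8 (4): add — endpoints in different components.
2 4 (9): skip — 2 and 4 already connected.
3 7 (10): add — endpoints in different components.
The 6th edge added is 2 8.

2-8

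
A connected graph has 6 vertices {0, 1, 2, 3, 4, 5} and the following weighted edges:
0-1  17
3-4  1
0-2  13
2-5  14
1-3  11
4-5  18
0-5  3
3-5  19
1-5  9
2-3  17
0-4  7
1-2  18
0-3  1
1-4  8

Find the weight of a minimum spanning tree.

Prim's algorithm from 0:
Step 1: cheapest edge leaving the tree is 0-3 (1); add 3.
Step 2: cheapest edge leaving the tree is 3-4 (1); add 4.
Step 3: cheapest edge leaving the tree is 0-5 (3); add 5.
Step 4: cheapest edge leaving the tree is 1-4 (8); add 1.
Step 5: cheapest edge leaving the tree is 0-2 (13); add 2.
MST edges: 0-3, 3-4, 0-5, 1-4, 0-2; total weight 1+1+3+8+13 = 26.

26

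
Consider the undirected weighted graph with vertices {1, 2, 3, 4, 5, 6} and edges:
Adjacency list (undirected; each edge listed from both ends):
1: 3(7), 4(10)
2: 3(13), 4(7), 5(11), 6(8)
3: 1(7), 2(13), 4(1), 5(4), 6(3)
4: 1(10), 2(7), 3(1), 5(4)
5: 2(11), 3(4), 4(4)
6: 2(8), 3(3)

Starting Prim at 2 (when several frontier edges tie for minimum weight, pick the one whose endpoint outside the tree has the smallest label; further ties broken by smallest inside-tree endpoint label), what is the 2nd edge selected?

3-4

Prim, starting at 2.
Step 1: cheapest edge leaving the tree is 2 4 (7); add 4.
Step 2: cheapest edge leaving the tree is 3 4 (1); add 3.
Step 3: cheapest edge leaving the tree is 3 6 (3); add 6.
Step 4: cheapest edge leaving the tree is 3 5 (4); add 5.
Step 5: cheapest edge leaving the tree is 1 3 (7); add 1.
The 2nd edge added is 3 4.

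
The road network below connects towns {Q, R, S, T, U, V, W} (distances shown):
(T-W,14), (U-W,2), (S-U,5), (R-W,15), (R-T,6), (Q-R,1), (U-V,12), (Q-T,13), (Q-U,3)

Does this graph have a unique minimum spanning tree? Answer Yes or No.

Kruskal: consider edges lightest-first.
Q-R (1): add — endpoints in different components.
U-W (2): add — endpoints in different components.
Q-U (3): add — endpoints in different components.
S-U (5): add — endpoints in different components.
R-T (6): add — endpoints in different components.
U-V (12): add — endpoints in different components.
Every non-tree edge has weight strictly greater than the heaviest edge on the tree path between its endpoints, so the MST is unique.

Yes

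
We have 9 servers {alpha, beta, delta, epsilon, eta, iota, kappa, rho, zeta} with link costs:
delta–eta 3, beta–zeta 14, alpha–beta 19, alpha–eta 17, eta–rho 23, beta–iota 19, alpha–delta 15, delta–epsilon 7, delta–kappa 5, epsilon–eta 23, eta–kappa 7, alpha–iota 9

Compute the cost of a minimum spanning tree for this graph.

95

Kruskal's algorithm — process edges by increasing weight (ties by edge label):
delta–eta (3): add — endpoints in different components.
delta–kappa (5): add — endpoints in different components.
delta–epsilon (7): add — endpoints in different components.
eta–kappa (7): skip — eta and kappa already connected.
alpha–iota (9): add — endpoints in different components.
beta–zeta (14): add — endpoints in different components.
alpha–delta (15): add — endpoints in different components.
alpha–eta (17): skip — eta and alpha already connected.
alpha–beta (19): add — endpoints in different components.
beta–iota (19): skip — beta and iota already connected.
epsilon–eta (23): skip — eta and epsilon already connected.
eta–rho (23): add — endpoints in different components.
MST edges: delta–eta, delta–kappa, delta–epsilon, alpha–iota, beta–zeta, alpha–delta, alpha–beta, eta–rho; total weight 3+5+7+9+14+15+19+23 = 95.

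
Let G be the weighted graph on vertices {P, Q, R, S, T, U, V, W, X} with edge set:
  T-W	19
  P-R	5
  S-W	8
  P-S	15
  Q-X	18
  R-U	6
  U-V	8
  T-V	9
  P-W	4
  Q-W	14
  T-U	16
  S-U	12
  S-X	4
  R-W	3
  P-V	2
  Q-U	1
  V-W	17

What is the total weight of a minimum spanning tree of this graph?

Prim, starting at U.
Step 1: cheapest edge leaving the tree is Q-U (1); add Q.
Step 2: cheapest edge leaving the tree is R-U (6); add R.
Step 3: cheapest edge leaving the tree is R-W (3); add W.
Step 4: cheapest edge leaving the tree is P-W (4); add P.
Step 5: cheapest edge leaving the tree is P-V (2); add V.
Step 6: cheapest edge leaving the tree is S-W (8); add S.
Step 7: cheapest edge leaving the tree is S-X (4); add X.
Step 8: cheapest edge leaving the tree is T-V (9); add T.
MST edges: Q-U, R-U, R-W, P-W, P-V, S-W, S-X, T-V; total weight 1+6+3+4+2+8+4+9 = 37.

37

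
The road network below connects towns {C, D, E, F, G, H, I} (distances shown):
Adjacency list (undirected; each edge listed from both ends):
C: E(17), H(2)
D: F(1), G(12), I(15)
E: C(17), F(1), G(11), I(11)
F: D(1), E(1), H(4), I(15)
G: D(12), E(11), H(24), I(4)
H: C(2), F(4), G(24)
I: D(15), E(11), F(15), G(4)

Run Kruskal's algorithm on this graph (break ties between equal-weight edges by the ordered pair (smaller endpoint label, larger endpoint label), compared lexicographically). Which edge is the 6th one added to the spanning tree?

Kruskal: consider edges lightest-first.
D—F (1): add — endpoints in different components.
E—F (1): add — endpoints in different components.
C—H (2): add — endpoints in different components.
F—H (4): add — endpoints in different components.
G—I (4): add — endpoints in different components.
E—G (11): add — endpoints in different components.
The 6th edge added is E—G.

E-G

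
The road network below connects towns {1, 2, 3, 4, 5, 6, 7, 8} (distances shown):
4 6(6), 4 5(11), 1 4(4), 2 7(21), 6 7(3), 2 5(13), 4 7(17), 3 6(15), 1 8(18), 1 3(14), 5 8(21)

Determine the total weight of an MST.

Sort edges by weight, then run Kruskal:
6 7 (3): add — endpoints in different components.
1 4 (4): add — endpoints in different components.
4 6 (6): add — endpoints in different components.
4 5 (11): add — endpoints in different components.
2 5 (13): add — endpoints in different components.
1 3 (14): add — endpoints in different components.
3 6 (15): skip — 3 and 6 already connected.
4 7 (17): skip — 4 and 7 already connected.
1 8 (18): add — endpoints in different components.
MST edges: 6 7, 1 4, 4 6, 4 5, 2 5, 1 3, 1 8; total weight 3+4+6+11+13+14+18 = 69.

69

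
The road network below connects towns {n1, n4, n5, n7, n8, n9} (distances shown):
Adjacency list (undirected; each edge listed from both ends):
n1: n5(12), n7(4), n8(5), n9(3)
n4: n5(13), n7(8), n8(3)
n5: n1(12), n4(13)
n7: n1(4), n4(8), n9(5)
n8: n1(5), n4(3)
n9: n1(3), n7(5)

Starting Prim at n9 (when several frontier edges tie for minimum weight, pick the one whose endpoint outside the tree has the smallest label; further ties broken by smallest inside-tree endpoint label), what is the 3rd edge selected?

Prim's algorithm from n9:
Step 1: cheapest edge leaving the tree is n1–n9 (3); add n1.
Step 2: cheapest edge leaving the tree is n1–n7 (4); add n7.
Step 3: cheapest edge leaving the tree is n1–n8 (5); add n8.
Step 4: cheapest edge leaving the tree is n4–n8 (3); add n4.
Step 5: cheapest edge leaving the tree is n1–n5 (12); add n5.
The 3rd edge added is n1–n8.

n1-n8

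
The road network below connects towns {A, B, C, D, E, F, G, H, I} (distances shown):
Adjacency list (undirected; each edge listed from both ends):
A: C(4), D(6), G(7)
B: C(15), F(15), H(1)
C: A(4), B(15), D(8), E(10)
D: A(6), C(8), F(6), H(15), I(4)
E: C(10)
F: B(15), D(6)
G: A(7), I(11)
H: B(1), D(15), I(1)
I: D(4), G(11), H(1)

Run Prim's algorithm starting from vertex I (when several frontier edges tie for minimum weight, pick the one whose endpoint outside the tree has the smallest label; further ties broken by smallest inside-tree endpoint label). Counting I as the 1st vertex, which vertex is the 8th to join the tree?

G

Grow the tree from I using Prim:
Step 1: frontier [H—I 1, D—I 4, G—I 11] → take H—I (1); add H.
Step 2: frontier [B—H 1, D—H 15, D—I 4, G—I 11] → take B—H (1); add B.
Step 3: frontier [B—C 15, B—F 15, D—H 15, D—I 4, G—I 11] → take D—I (4); add D.
Step 4: frontier [B—C 15, B—F 15, A—D 6, D—F 6, C—D 8, G—I 11] → take A—D (6); add A.
Step 5: frontier [A—C 4, A—G 7, B—C 15, B—F 15, D—F 6, C—D 8, G—I 11] → take A—C (4); add C.
Step 6: frontier [A—G 7, B—F 15, C—E 10, D—F 6, G—I 11] → take D—F (6); add F.
Step 7: frontier [A—G 7, C—E 10, G—I 11] → take A—G (7); add G.
Step 8: frontier [C—E 10] → take C—E (10); add E.
Vertex order: I, H, B, D, A, C, F, G, E. The 8th vertex is G.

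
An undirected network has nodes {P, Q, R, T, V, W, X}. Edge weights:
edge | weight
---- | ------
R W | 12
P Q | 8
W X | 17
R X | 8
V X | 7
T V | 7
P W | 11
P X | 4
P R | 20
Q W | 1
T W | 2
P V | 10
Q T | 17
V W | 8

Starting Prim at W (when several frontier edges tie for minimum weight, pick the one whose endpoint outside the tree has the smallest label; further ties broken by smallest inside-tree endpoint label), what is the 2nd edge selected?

T-W

Prim's algorithm from W:
Step 1: frontier [Q W 1, T W 2, V W 8, P W 11, R W 12, W X 17] → take Q W (1); add Q.
Step 2: frontier [P Q 8, Q T 17, T W 2, V W 8, P W 11, R W 12, W X 17] → take T W (2); add T.
Step 3: frontier [P Q 8, T V 7, V W 8, P W 11, R W 12, W X 17] → take T V (7); add V.
Step 4: frontier [P Q 8, V X 7, P V 10, P W 11, R W 12, W X 17] → take V X (7); add X.
Step 5: frontier [P Q 8, P V 10, P W 11, R W 12, P X 4, R X 8] → take P X (4); add P.
Step 6: frontier [P R 20, R W 12, R X 8] → take R X (8); add R.
The 2nd edge added is T W.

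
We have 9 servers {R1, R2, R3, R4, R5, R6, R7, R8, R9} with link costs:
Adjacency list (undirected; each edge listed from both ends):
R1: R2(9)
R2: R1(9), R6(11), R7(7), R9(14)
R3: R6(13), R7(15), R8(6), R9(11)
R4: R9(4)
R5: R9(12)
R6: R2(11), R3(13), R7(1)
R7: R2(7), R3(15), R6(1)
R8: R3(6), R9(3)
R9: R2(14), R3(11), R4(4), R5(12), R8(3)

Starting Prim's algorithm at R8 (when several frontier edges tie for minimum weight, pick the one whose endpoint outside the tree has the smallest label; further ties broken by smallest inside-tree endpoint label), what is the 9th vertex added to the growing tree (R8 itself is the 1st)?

R1

Grow the tree from R8 using Prim:
Step 1: frontier [R8—R9 3, R3—R8 6] → take R8—R9 (3); add R9.
Step 2: frontier [R3—R8 6, R4—R9 4, R3—R9 11, R5—R9 12, R2—R9 14] → take R4—R9 (4); add R4.
Step 3: frontier [R3—R8 6, R3—R9 11, R5—R9 12, R2—R9 14] → take R3—R8 (6); add R3.
Step 4: frontier [R3—R6 13, R3—R7 15, R5—R9 12, R2—R9 14] → take R5—R9 (12); add R5.
Step 5: frontier [R3—R6 13, R3—R7 15, R2—R9 14] → take R3—R6 (13); add R6.
Step 6: frontier [R3—R7 15, R6—R7 1, R2—R6 11, R2—R9 14] → take R6—R7 (1); add R7.
Step 7: frontier [R2—R6 11, R2—R7 7, R2—R9 14] → take R2—R7 (7); add R2.
Step 8: frontier [R1—R2 9] → take R1—R2 (9); add R1.
Vertex order: R8, R9, R4, R3, R5, R6, R7, R2, R1. The 9th vertex is R1.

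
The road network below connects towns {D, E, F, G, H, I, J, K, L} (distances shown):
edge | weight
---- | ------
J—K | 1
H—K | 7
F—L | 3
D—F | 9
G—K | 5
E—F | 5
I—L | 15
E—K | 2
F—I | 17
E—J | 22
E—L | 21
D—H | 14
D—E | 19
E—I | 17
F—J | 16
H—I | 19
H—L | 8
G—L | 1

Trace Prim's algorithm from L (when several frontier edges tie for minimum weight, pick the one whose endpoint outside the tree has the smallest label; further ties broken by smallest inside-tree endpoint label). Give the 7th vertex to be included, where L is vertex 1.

Prim, starting at L.
Step 1: cheapest edge leaving the tree is G—L (1); add G.
Step 2: cheapest edge leaving the tree is F—L (3); add F.
Step 3: cheapest edge leaving the tree is E—F (5); add E.
Step 4: cheapest edge leaving the tree is E—K (2); add K.
Step 5: cheapest edge leaving the tree is J—K (1); add J.
Step 6: cheapest edge leaving the tree is H—K (7); add H.
Step 7: cheapest edge leaving the tree is D—F (9); add D.
Step 8: cheapest edge leaving the tree is I—L (15); add I.
Vertex order: L, G, F, E, K, J, H, D, I. The 7th vertex is H.

H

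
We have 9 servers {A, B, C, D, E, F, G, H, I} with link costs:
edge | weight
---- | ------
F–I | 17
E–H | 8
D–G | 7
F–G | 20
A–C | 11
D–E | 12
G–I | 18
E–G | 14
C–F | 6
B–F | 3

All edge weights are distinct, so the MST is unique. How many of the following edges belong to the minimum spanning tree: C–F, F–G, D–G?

Sort edges by weight, then run Kruskal:
B–F (3): add — endpoints in different components.
C–F (6): add — endpoints in different components.
D–G (7): add — endpoints in different components.
E–H (8): add — endpoints in different components.
A–C (11): add — endpoints in different components.
D–E (12): add — endpoints in different components.
E–G (14): skip — E and G already connected.
F–I (17): add — endpoints in different components.
G–I (18): add — endpoints in different components.
MST edge set: {B–F, C–F, D–G, E–H, A–C, D–E, F–I, G–I}.
Of the listed edges, {C–F, D–G} are in the MST → 2.

2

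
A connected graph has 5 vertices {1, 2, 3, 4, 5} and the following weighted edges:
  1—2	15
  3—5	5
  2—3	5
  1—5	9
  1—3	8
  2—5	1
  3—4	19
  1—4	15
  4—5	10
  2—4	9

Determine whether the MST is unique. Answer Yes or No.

Kruskal's algorithm — process edges by increasing weight (ties by edge label):
2—5 (1): add. Components now {1} {2,5} {3} {4}
2—3 (5): add. Components now {1} {2,3,5} {4}
3—5 (5): skip — 3 and 5 already connected.
1—3 (8): add. Components now {1,2,3,5} {4}
1—5 (9): skip — 1 and 5 already connected.
2—4 (9): add. Components now {1,2,3,4,5}
Non-tree edge 3—5 has weight 5, equal to the heaviest edge on its tree cycle — swapping gives another MST of the same weight. Not unique.

No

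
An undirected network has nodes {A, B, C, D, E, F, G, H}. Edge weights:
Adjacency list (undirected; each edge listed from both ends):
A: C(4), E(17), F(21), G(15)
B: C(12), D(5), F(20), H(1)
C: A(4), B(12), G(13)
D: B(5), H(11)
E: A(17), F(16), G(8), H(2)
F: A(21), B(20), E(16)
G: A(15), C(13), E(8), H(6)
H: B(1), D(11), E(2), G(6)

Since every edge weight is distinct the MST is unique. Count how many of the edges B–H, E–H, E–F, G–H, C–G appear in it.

Kruskal: consider edges lightest-first.
B–H (1): add — endpoints in different components.
E–H (2): add — endpoints in different components.
A–C (4): add — endpoints in different components.
B–D (5): add — endpoints in different components.
G–H (6): add — endpoints in different components.
E–G (8): skip — E and G already connected.
D–H (11): skip — D and H already connected.
B–C (12): add — endpoints in different components.
C–G (13): skip — C and G already connected.
A–G (15): skip — A and G already connected.
E–F (16): add — endpoints in different components.
MST edge set: {B–H, E–H, A–C, B–D, G–H, B–C, E–F}.
Of the listed edges, {B–H, E–H, E–F, G–H} are in the MST → 4.

4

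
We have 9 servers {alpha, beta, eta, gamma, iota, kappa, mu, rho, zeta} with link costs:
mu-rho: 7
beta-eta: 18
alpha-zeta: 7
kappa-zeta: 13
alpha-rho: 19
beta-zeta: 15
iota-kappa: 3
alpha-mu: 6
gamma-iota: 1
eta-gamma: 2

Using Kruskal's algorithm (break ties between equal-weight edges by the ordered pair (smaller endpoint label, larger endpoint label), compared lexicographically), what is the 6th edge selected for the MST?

Sort edges by weight, then run Kruskal:
gamma-iota (1): add — endpoints in different components.
eta-gamma (2): add — endpoints in different components.
iota-kappa (3): add — endpoints in different components.
alpha-mu (6): add — endpoints in different components.
alpha-zeta (7): add — endpoints in different components.
mu-rho (7): add — endpoints in different components.
kappa-zeta (13): add — endpoints in different components.
beta-zeta (15): add — endpoints in different components.
The 6th edge added is mu-rho.

mu-rho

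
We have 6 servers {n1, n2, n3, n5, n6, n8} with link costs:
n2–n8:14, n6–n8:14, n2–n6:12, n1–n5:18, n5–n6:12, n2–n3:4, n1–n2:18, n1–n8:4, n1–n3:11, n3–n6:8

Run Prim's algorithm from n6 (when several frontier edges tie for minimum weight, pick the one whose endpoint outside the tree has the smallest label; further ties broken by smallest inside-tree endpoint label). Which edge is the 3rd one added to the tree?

Prim, starting at n6.
Step 1: frontier [n3–n6 8, n2–n6 12, n5–n6 12, n6–n8 14] → take n3–n6 (8); add n3.
Step 2: frontier [n2–n3 4, n1–n3 11, n2–n6 12, n5–n6 12, n6–n8 14] → take n2–n3 (4); add n2.
Step 3: frontier [n2–n8 14, n1–n2 18, n1–n3 11, n5–n6 12, n6–n8 14] → take n1–n3 (11); add n1.
Step 4: frontier [n1–n8 4, n1–n5 18, n2–n8 14, n5–n6 12, n6–n8 14] → take n1–n8 (4); add n8.
Step 5: frontier [n1–n5 18, n5–n6 12] → take n5–n6 (12); add n5.
The 3rd edge added is n1–n3.

n1-n3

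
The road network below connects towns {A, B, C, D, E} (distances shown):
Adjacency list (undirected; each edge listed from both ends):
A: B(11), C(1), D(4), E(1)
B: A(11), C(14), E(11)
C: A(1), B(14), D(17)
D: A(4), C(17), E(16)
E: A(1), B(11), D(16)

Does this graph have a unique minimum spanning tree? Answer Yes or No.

No

Kruskal: consider edges lightest-first.
A–C (1): add — endpoints in different components.
A–E (1): add — endpoints in different components.
A–D (4): add — endpoints in different components.
A–B (11): add — endpoints in different components.
Non-tree edge B–E has weight 11, equal to the heaviest edge on its tree cycle — swapping gives another MST of the same weight. Not unique.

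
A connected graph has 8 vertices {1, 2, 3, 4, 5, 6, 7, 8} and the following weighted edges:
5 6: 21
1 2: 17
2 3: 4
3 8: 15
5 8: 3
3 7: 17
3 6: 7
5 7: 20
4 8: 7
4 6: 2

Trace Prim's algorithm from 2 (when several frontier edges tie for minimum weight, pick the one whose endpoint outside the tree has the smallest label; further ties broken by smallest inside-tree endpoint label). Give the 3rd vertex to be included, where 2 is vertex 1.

6

Prim, starting at 2.
Step 1: cheapest edge leaving the tree is 2 3 (4); add 3.
Step 2: cheapest edge leaving the tree is 3 6 (7); add 6.
Step 3: cheapest edge leaving the tree is 4 6 (2); add 4.
Step 4: cheapest edge leaving the tree is 4 8 (7); add 8.
Step 5: cheapest edge leaving the tree is 5 8 (3); add 5.
Step 6: cheapest edge leaving the tree is 1 2 (17); add 1.
Step 7: cheapest edge leaving the tree is 3 7 (17); add 7.
Vertex order: 2, 3, 6, 4, 8, 5, 1, 7. The 3rd vertex is 6.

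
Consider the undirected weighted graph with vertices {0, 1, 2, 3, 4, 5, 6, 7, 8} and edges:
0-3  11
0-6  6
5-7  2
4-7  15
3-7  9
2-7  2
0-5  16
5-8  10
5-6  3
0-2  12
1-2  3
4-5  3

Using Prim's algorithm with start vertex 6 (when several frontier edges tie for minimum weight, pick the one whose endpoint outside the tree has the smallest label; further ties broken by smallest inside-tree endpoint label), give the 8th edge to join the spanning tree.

Prim's algorithm from 6:
Step 1: frontier [5-6 3, 0-6 6] → take 5-6 (3); add 5.
Step 2: frontier [5-7 2, 4-5 3, 5-8 10, 0-5 16, 0-6 6] → take 5-7 (2); add 7.
Step 3: frontier [4-5 3, 5-8 10, 0-5 16, 0-6 6, 2-7 2, 3-7 9, 4-7 15] → take 2-7 (2); add 2.
Step 4: frontier [1-2 3, 0-2 12, 4-5 3, 5-8 10, 0-5 16, 0-6 6, 3-7 9, 4-7 15] → take 1-2 (3); add 1.
Step 5: frontier [0-2 12, 4-5 3, 5-8 10, 0-5 16, 0-6 6, 3-7 9, 4-7 15] → take 4-5 (3); add 4.
Step 6: frontier [0-2 12, 5-8 10, 0-5 16, 0-6 6, 3-7 9] → take 0-6 (6); add 0.
Step 7: frontier [0-3 11, 5-8 10, 3-7 9] → take 3-7 (9); add 3.
Step 8: frontier [5-8 10] → take 5-8 (10); add 8.
The 8th edge added is 5-8.

5-8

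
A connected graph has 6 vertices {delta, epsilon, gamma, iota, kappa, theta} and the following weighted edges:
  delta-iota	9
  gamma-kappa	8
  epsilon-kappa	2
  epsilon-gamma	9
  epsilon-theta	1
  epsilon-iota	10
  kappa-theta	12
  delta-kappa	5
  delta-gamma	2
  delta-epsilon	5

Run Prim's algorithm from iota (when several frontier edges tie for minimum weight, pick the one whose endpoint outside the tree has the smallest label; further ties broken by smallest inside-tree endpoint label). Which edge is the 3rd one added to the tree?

Prim, starting at iota.
Step 1: cheapest edge leaving the tree is delta-iota (9); add delta.
Step 2: cheapest edge leaving the tree is delta-gamma (2); add gamma.
Step 3: cheapest edge leaving the tree is delta-epsilon (5); add epsilon.
Step 4: cheapest edge leaving the tree is epsilon-theta (1); add theta.
Step 5: cheapest edge leaving the tree is epsilon-kappa (2); add kappa.
The 3rd edge added is delta-epsilon.

delta-epsilon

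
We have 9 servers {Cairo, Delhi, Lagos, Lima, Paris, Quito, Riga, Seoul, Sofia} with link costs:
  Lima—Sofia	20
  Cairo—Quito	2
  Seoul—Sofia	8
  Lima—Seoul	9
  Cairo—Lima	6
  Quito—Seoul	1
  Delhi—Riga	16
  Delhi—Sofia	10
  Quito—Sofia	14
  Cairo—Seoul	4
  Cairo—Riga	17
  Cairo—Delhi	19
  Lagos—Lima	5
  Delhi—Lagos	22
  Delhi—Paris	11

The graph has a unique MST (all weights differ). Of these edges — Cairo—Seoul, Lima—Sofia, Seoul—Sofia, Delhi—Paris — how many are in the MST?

Kruskal: consider edges lightest-first.
Quito—Seoul (1): add — endpoints in different components.
Cairo—Quito (2): add — endpoints in different components.
Cairo—Seoul (4): skip — Seoul and Cairo already connected.
Lagos—Lima (5): add — endpoints in different components.
Cairo—Lima (6): add — endpoints in different components.
Seoul—Sofia (8): add — endpoints in different components.
Lima—Seoul (9): skip — Seoul and Lima already connected.
Delhi—Sofia (10): add — endpoints in different components.
Delhi—Paris (11): add — endpoints in different components.
Quito—Sofia (14): skip — Quito and Sofia already connected.
Delhi—Riga (16): add — endpoints in different components.
MST edge set: {Quito—Seoul, Cairo—Quito, Lagos—Lima, Cairo—Lima, Seoul—Sofia, Delhi—Sofia, Delhi—Paris, Delhi—Riga}.
Of the listed edges, {Seoul—Sofia, Delhi—Paris} are in the MST → 2.

2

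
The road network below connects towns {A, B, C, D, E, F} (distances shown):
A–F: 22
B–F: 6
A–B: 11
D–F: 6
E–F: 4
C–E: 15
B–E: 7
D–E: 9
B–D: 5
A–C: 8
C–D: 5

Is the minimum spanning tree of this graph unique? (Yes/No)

Sort edges by weight, then run Kruskal:
E–F (4): add. Components now {A} {B} {C} {D} {E,F}
B–D (5): add. Components now {A} {B,D} {C} {E,F}
C–D (5): add. Components now {A} {B,C,D} {E,F}
B–F (6): add. Components now {A} {B,C,D,E,F}
D–F (6): skip — D and F already connected.
B–E (7): skip — B and E already connected.
A–C (8): add. Components now {A,B,C,D,E,F}
Non-tree edge D–F has weight 6, equal to the heaviest edge on its tree cycle — swapping gives another MST of the same weight. Not unique.

No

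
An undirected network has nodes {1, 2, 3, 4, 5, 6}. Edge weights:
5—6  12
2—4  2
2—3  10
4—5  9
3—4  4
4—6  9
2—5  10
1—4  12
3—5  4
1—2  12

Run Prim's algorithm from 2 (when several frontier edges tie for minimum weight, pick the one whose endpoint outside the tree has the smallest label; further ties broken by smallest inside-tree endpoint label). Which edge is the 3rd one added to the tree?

Prim, starting at 2.
Step 1: cheapest edge leaving the tree is 2—4 (2); add 4.
Step 2: cheapest edge leaving the tree is 3—4 (4); add 3.
Step 3: cheapest edge leaving the tree is 3—5 (4); add 5.
Step 4: cheapest edge leaving the tree is 4—6 (9); add 6.
Step 5: cheapest edge leaving the tree is 1—2 (12); add 1.
The 3rd edge added is 3—5.

3-5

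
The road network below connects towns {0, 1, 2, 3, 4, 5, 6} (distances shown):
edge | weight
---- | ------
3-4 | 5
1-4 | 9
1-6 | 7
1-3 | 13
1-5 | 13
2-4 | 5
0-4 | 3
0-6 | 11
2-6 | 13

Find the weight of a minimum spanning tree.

42

Kruskal's algorithm — process edges by increasing weight (ties by edge label):
0-4 (3): add — endpoints in different components.
2-4 (5): add — endpoints in different components.
3-4 (5): add — endpoints in different components.
1-6 (7): add — endpoints in different components.
1-4 (9): add — endpoints in different components.
0-6 (11): skip — 0 and 6 already connected.
1-3 (13): skip — 1 and 3 already connected.
1-5 (13): add — endpoints in different components.
MST edges: 0-4, 2-4, 3-4, 1-6, 1-4, 1-5; total weight 3+5+5+7+9+13 = 42.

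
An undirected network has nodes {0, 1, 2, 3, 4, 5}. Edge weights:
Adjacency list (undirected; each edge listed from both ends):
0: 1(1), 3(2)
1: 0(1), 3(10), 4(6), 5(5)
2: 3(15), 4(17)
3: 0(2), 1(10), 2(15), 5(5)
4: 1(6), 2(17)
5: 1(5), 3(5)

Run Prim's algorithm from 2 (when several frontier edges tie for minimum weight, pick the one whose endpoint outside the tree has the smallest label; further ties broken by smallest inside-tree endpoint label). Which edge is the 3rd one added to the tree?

Prim, starting at 2.
Step 1: cheapest edge leaving the tree is 2–3 (15); add 3.
Step 2: cheapest edge leaving the tree is 0–3 (2); add 0.
Step 3: cheapest edge leaving the tree is 0–1 (1); add 1.
Step 4: cheapest edge leaving the tree is 1–5 (5); add 5.
Step 5: cheapest edge leaving the tree is 1–4 (6); add 4.
The 3rd edge added is 0–1.

0-1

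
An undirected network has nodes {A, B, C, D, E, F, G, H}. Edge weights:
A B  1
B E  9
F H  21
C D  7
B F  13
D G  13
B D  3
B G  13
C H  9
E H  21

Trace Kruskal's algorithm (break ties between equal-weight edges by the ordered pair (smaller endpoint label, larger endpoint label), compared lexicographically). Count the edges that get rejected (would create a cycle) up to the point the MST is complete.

0

Sort edges by weight, then run Kruskal:
A B (1): add — endpoints in different components.
B D (3): add — endpoints in different components.
C D (7): add — endpoints in different components.
B E (9): add — endpoints in different components.
C H (9): add — endpoints in different components.
B F (13): add — endpoints in different components.
B G (13): add — endpoints in different components.
Edges rejected before the tree was complete: 0.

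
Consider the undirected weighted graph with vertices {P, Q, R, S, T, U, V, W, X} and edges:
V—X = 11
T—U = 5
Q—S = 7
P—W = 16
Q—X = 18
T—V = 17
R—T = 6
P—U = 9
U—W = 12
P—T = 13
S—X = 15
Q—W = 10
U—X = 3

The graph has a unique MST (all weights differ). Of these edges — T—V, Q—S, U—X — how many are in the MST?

2

Kruskal's algorithm — process edges by increasing weight (ties by edge label):
U—X (3): add — endpoints in different components.
T—U (5): add — endpoints in different components.
R—T (6): add — endpoints in different components.
Q—S (7): add — endpoints in different components.
P—U (9): add — endpoints in different components.
Q—W (10): add — endpoints in different components.
V—X (11): add — endpoints in different components.
U—W (12): add — endpoints in different components.
MST edge set: {U—X, T—U, R—T, Q—S, P—U, Q—W, V—X, U—W}.
Of the listed edges, {Q—S, U—X} are in the MST → 2.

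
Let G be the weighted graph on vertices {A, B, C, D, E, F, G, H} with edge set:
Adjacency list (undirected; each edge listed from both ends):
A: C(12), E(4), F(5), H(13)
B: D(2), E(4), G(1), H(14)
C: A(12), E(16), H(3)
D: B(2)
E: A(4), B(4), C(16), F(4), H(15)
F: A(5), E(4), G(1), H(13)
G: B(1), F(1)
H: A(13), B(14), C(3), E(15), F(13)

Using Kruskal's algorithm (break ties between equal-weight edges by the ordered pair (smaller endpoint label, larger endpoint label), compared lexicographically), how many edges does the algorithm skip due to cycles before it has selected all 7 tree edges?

2

Kruskal: consider edges lightest-first.
B–G (1): add — endpoints in different components.
F–G (1): add — endpoints in different components.
B–D (2): add — endpoints in different components.
C–H (3): add — endpoints in different components.
A–E (4): add — endpoints in different components.
B–E (4): add — endpoints in different components.
E–F (4): skip — E and F already connected.
A–F (5): skip — A and F already connected.
A–C (12): add — endpoints in different components.
Edges rejected before the tree was complete: 2.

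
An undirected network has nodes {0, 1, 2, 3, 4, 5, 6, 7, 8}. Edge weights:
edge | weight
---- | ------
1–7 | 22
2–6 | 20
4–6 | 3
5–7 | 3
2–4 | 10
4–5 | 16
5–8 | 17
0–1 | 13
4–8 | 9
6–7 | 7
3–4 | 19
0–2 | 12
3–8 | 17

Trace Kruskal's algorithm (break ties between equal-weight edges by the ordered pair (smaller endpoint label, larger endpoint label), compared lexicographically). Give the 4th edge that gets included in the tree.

Kruskal's algorithm — process edges by increasing weight (ties by edge label):
4–6 (3): add — endpoints in different components.
5–7 (3): add — endpoints in different components.
6–7 (7): add — endpoints in different components.
4–8 (9): add — endpoints in different components.
2–4 (10): add — endpoints in different components.
0–2 (12): add — endpoints in different components.
0–1 (13): add — endpoints in different components.
4–5 (16): skip — 4 and 5 already connected.
3–8 (17): add — endpoints in different components.
The 4th edge added is 4–8.

4-8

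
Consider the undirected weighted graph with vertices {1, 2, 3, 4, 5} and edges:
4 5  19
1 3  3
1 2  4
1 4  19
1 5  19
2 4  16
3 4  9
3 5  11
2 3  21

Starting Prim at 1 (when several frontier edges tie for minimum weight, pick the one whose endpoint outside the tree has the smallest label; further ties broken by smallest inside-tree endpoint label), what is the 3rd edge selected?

Prim, starting at 1.
Step 1: frontier [1 3 3, 1 2 4, 1 4 19, 1 5 19] → take 1 3 (3); add 3.
Step 2: frontier [1 2 4, 1 4 19, 1 5 19, 3 4 9, 3 5 11, 2 3 21] → take 1 2 (4); add 2.
Step 3: frontier [1 4 19, 1 5 19, 2 4 16, 3 4 9, 3 5 11] → take 3 4 (9); add 4.
Step 4: frontier [1 5 19, 3 5 11, 4 5 19] → take 3 5 (11); add 5.
The 3rd edge added is 3 4.

3-4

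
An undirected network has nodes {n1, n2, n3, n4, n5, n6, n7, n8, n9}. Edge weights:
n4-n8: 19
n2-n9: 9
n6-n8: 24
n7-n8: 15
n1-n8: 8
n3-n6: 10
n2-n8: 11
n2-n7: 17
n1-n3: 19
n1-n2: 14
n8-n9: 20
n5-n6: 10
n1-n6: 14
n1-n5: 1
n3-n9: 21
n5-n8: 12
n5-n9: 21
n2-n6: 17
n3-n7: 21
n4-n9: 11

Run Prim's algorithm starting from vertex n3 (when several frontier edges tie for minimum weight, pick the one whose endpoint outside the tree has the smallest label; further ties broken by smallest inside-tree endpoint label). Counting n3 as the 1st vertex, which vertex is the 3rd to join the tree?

n5

Prim's algorithm from n3:
Step 1: cheapest edge leaving the tree is n3-n6 (10); add n6.
Step 2: cheapest edge leaving the tree is n5-n6 (10); add n5.
Step 3: cheapest edge leaving the tree is n1-n5 (1); add n1.
Step 4: cheapest edge leaving the tree is n1-n8 (8); add n8.
Step 5: cheapest edge leaving the tree is n2-n8 (11); add n2.
Step 6: cheapest edge leaving the tree is n2-n9 (9); add n9.
Step 7: cheapest edge leaving the tree is n4-n9 (11); add n4.
Step 8: cheapest edge leaving the tree is n7-n8 (15); add n7.
Vertex order: n3, n6, n5, n1, n8, n2, n9, n4, n7. The 3rd vertex is n5.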